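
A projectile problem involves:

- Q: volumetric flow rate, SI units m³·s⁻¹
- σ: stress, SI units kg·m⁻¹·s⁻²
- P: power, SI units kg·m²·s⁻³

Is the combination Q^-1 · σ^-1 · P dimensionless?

yes

Sum the exponent of each base dimension across the product:
  M: −[Q]_M − [σ]_M + [P]_M = −(0) − (1) + (1) = 0
  L: −[Q]_L − [σ]_L + [P]_L = −(3) − (-1) + (2) = 0
  T: −[Q]_T − [σ]_T + [P]_T = −(-1) − (-2) + (-3) = 0
All base exponents vanish — dimensionless.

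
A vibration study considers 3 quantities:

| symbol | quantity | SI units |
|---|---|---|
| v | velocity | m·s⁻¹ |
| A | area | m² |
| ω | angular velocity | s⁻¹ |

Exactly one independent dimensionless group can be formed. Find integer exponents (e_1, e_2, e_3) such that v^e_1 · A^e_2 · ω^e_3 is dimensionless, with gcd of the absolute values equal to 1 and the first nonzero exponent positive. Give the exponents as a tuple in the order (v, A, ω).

(2, -1, -2)

L: e_1·(1) + e_2·(2) + e_3·(0) = 0
T: e_1·(-1) + e_2·(0) + e_3·(-1) = 0
Solving this homogeneous linear system for the smallest-integer solution (first nonzero entry positive) gives (2, -1, -2).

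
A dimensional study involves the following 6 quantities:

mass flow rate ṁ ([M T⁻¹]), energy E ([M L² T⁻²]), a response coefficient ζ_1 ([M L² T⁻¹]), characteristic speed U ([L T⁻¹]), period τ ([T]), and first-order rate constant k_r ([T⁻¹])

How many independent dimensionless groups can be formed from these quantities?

3

There are 6 variables and 3 base dimensions (M, L, T).
The dimension matrix has rank 3.
Independent dimensionless groups: 6 − 3 = 3.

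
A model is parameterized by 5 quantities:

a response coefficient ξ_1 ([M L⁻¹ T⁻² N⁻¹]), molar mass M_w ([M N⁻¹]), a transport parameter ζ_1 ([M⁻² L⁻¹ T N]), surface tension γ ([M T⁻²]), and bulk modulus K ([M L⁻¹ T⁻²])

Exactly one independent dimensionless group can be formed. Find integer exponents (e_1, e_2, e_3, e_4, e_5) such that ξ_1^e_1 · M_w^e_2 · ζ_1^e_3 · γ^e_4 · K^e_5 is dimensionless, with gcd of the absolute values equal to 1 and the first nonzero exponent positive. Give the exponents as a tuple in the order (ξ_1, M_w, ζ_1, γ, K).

M: e_1·(1) + e_2·(1) + e_3·(-2) + e_4·(1) + e_5·(1) = 0
L: e_1·(-1) + e_2·(0) + e_3·(-1) + e_4·(0) + e_5·(-1) = 0
T: e_1·(-2) + e_2·(0) + e_3·(1) + e_4·(-2) + e_5·(-2) = 0
N: e_1·(-1) + e_2·(-1) + e_3·(1) + e_4·(0) + e_5·(0) = 0
Solving this homogeneous linear system for the smallest-integer solution (first nonzero entry positive) gives (1, -3, -2, -3, 1).

(1, -3, -2, -3, 1)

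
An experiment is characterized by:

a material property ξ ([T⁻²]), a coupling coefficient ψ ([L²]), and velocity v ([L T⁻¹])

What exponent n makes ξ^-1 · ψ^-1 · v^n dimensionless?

2

Balance the L exponent: (1)·n from v, plus −(0) − (2) = -2 from the rest, must sum to zero.
n − 2 = 0, so n = 2.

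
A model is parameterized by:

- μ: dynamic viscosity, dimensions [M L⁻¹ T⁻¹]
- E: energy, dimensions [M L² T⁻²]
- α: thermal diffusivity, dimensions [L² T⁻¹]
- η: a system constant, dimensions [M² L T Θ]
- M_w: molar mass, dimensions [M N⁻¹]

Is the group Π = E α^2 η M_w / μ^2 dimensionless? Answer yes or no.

Sum the exponent of each base dimension across the product:
  M: −2·[μ]_M + [E]_M + 2·[α]_M + [η]_M + [M_w]_M = −2·(1) + (1) + 2·(0) + (2) + (1) = 2
  L: −2·[μ]_L + [E]_L + 2·[α]_L + [η]_L + [M_w]_L = −2·(-1) + (2) + 2·(2) + (1) + (0) = 9
  T: −2·[μ]_T + [E]_T + 2·[α]_T + [η]_T + [M_w]_T = −2·(-1) + (-2) + 2·(-1) + (1) + (0) = -1
  Θ: −2·[μ]_Θ + [E]_Θ + 2·[α]_Θ + [η]_Θ + [M_w]_Θ = −2·(0) + (0) + 2·(0) + (1) + (0) = 1
  N: −2·[μ]_N + [E]_N + 2·[α]_N + [η]_N + [M_w]_N = −2·(0) + (0) + 2·(0) + (0) + (-1) = -1
Net dimensions [M² L⁹ T⁻¹ Θ N⁻¹] ≠ [1] — not dimensionless.

no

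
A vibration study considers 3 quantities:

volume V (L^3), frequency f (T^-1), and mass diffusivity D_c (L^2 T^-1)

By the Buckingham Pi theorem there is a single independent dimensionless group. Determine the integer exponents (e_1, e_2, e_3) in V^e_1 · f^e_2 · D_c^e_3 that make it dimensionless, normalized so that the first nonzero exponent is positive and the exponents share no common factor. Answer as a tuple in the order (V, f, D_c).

L: e_1·(3) + e_2·(0) + e_3·(2) = 0
T: e_1·(0) + e_2·(-1) + e_3·(-1) = 0
Solving this homogeneous linear system for the smallest-integer solution (first nonzero entry positive) gives (2, 3, -3).

(2, 3, -3)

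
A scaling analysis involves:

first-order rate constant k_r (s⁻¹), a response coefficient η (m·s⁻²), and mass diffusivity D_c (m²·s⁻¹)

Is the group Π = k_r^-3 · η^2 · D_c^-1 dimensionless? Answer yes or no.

yes

Sum the exponent of each base dimension across the product:
  M: −3·[k_r]_M + 2·[η]_M − [D_c]_M = −3·(0) + 2·(0) − (0) = 0
  L: −3·[k_r]_L + 2·[η]_L − [D_c]_L = −3·(0) + 2·(1) − (2) = 0
  T: −3·[k_r]_T + 2·[η]_T − [D_c]_T = −3·(-1) + 2·(-2) − (-1) = 0
All base exponents vanish — dimensionless.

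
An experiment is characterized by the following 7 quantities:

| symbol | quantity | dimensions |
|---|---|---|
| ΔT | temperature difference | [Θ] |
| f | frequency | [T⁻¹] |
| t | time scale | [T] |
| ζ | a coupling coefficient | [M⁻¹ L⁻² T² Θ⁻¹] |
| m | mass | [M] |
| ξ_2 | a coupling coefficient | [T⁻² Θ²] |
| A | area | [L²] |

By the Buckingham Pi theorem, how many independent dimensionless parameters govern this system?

There are 7 variables and 4 base dimensions (M, L, T, Θ).
The dimension matrix has rank 4.
Independent dimensionless groups: 7 − 4 = 3.

3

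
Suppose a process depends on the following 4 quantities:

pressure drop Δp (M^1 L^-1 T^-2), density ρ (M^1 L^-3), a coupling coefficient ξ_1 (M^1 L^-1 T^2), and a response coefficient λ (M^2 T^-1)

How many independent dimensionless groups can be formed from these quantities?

1

There are 4 variables and 3 base dimensions (M, L, T).
The dimension matrix has rank 3.
Independent dimensionless groups: 4 − 3 = 1.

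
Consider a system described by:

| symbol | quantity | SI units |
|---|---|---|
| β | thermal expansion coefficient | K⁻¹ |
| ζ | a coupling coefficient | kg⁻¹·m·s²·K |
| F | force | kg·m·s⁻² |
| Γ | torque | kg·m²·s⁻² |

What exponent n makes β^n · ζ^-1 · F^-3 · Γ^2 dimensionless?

-1

Balance the Θ exponent: (-1)·n from β, plus −(1) − 3·(0) + 2·(0) = -1 from the rest, must sum to zero.
−n − 1 = 0, so n = -1.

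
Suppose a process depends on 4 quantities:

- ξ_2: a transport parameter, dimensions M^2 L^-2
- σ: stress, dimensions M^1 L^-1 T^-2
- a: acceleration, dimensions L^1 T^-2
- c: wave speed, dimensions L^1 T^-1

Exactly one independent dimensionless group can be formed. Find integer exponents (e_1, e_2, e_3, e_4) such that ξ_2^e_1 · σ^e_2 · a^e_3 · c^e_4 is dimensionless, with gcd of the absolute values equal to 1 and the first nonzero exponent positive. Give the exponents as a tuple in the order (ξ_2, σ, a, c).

M: e_1·(2) + e_2·(1) + e_3·(0) + e_4·(0) = 0
L: e_1·(-2) + e_2·(-1) + e_3·(1) + e_4·(1) = 0
T: e_1·(0) + e_2·(-2) + e_3·(-2) + e_4·(-1) = 0
Solving this homogeneous linear system for the smallest-integer solution (first nonzero entry positive) gives (1, -2, 4, -4).

(1, -2, 4, -4)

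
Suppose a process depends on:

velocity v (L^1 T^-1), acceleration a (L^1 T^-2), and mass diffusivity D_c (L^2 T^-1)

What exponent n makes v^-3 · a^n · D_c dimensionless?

Balance the L exponent: (1)·n from a, plus −3·(1) + (2) = -1 from the rest, must sum to zero.
n − 1 = 0, so n = 1.

1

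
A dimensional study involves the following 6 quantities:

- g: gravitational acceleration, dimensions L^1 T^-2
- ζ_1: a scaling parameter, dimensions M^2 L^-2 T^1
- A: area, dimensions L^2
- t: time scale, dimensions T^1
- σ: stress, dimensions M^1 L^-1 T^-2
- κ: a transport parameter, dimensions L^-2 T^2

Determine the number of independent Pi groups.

There are 6 variables and 3 base dimensions (M, L, T).
The dimension matrix has rank 3.
Independent dimensionless groups: 6 − 3 = 3.

3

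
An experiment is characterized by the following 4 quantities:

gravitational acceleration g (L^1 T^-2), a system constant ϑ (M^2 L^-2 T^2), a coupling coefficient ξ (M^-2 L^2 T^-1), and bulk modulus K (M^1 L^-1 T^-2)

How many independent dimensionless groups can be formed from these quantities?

There are 4 variables and 3 base dimensions (M, L, T).
The dimension matrix has rank 3.
Independent dimensionless groups: 4 − 3 = 1.

1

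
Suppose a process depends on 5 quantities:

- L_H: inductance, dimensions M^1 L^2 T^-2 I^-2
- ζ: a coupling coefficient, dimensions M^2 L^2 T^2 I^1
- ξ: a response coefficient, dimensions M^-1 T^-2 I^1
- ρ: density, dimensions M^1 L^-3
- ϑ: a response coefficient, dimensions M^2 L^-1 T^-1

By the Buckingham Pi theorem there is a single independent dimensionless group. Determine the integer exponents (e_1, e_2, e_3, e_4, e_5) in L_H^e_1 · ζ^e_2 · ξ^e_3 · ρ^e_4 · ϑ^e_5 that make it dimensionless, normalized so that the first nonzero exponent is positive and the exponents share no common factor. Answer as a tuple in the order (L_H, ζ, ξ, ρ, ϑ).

M: e_1·(1) + e_2·(2) + e_3·(-1) + e_4·(1) + e_5·(2) = 0
L: e_1·(2) + e_2·(2) + e_3·(0) + e_4·(-3) + e_5·(-1) = 0
T: e_1·(-2) + e_2·(2) + e_3·(-2) + e_4·(0) + e_5·(-1) = 0
I: e_1·(-2) + e_2·(1) + e_3·(1) + e_4·(0) + e_5·(0) = 0
Solving this homogeneous linear system for the smallest-integer solution (first nonzero entry positive) gives (1, 1, 1, 2, -2).

(1, 1, 1, 2, -2)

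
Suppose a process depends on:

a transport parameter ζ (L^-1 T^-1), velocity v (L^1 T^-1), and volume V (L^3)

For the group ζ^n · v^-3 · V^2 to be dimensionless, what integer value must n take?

3

Balance the L exponent: (-1)·n from ζ, plus −3·(1) + 2·(3) = 3 from the rest, must sum to zero.
−n + 3 = 0, so n = 3.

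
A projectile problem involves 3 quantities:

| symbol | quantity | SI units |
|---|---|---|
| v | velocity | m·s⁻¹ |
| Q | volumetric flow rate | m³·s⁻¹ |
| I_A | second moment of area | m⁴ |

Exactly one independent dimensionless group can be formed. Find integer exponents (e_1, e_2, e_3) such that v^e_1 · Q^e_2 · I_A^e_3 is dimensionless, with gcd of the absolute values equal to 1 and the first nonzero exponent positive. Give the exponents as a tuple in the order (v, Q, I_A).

(2, -2, 1)

L: e_1·(1) + e_2·(3) + e_3·(4) = 0
T: e_1·(-1) + e_2·(-1) + e_3·(0) = 0
Solving this homogeneous linear system for the smallest-integer solution (first nonzero entry positive) gives (2, -2, 1).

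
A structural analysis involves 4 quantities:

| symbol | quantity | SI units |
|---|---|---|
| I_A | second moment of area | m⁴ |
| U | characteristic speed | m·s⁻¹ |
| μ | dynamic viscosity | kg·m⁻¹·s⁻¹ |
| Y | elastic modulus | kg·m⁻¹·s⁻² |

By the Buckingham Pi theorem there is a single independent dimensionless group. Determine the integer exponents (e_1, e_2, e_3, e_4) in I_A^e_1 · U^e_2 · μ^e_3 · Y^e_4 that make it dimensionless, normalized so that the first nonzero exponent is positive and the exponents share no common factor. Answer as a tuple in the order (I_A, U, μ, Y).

M: e_1·(0) + e_2·(0) + e_3·(1) + e_4·(1) = 0
L: e_1·(4) + e_2·(1) + e_3·(-1) + e_4·(-1) = 0
T: e_1·(0) + e_2·(-1) + e_3·(-1) + e_4·(-2) = 0
Solving this homogeneous linear system for the smallest-integer solution (first nonzero entry positive) gives (1, -4, -4, 4).

(1, -4, -4, 4)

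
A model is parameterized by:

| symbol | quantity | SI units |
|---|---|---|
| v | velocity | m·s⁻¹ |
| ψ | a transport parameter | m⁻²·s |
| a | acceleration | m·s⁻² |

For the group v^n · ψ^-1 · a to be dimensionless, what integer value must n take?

Balance the L exponent: (1)·n from v, plus −(-2) + (1) = 3 from the rest, must sum to zero.
n + 3 = 0, so n = -3.

-3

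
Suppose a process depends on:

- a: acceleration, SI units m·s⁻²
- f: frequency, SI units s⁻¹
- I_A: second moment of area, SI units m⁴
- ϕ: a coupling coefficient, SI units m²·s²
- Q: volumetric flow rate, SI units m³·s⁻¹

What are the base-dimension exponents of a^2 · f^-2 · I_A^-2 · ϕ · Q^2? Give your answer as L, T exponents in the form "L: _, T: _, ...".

Collect each base-dimension exponent across the product:
  L: 2·(1) − 2·(0) − 2·(4) + (2) + 2·(3) = 2
  T: 2·(-2) − 2·(-1) − 2·(0) + (2) + 2·(-1) = -2
So the dimensions are [L² T⁻²].

L: 2, T: -2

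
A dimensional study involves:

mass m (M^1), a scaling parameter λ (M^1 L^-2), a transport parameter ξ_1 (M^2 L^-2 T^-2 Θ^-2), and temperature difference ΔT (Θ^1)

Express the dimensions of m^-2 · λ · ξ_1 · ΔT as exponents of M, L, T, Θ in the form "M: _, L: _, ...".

M: 1, L: -4, T: -2, Θ: -1

Collect each base-dimension exponent across the product:
  M: −2·(1) + (1) + (2) + (0) = 1
  L: −2·(0) + (-2) + (-2) + (0) = -4
  T: −2·(0) + (0) + (-2) + (0) = -2
  Θ: −2·(0) + (0) + (-2) + (1) = -1
So the dimensions are [M L⁻⁴ T⁻² Θ⁻¹].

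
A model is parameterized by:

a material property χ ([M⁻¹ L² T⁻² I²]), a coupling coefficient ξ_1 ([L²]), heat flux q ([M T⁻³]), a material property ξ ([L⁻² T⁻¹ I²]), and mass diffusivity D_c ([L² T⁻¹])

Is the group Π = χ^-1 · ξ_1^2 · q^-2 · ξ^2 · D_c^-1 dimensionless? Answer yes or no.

Sum the exponent of each base dimension across the product:
  M: −[χ]_M + 2·[ξ_1]_M − 2·[q]_M + 2·[ξ]_M − [D_c]_M = −(-1) + 2·(0) − 2·(1) + 2·(0) − (0) = -1
  L: −[χ]_L + 2·[ξ_1]_L − 2·[q]_L + 2·[ξ]_L − [D_c]_L = −(2) + 2·(2) − 2·(0) + 2·(-2) − (2) = -4
  T: −[χ]_T + 2·[ξ_1]_T − 2·[q]_T + 2·[ξ]_T − [D_c]_T = −(-2) + 2·(0) − 2·(-3) + 2·(-1) − (-1) = 7
  I: −[χ]_I + 2·[ξ_1]_I − 2·[q]_I + 2·[ξ]_I − [D_c]_I = −(2) + 2·(0) − 2·(0) + 2·(2) − (0) = 2
Net dimensions [M⁻¹ L⁻⁴ T⁷ I²] ≠ [1] — not dimensionless.

no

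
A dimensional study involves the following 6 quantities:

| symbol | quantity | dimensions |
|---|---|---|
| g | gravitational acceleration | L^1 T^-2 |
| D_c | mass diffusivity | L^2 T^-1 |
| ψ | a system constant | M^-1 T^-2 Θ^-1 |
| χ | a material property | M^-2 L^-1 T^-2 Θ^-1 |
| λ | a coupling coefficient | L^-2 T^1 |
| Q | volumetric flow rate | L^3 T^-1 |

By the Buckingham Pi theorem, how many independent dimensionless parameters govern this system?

There are 6 variables and 4 base dimensions (M, L, T, Θ).
The dimension matrix has rank 4.
Independent dimensionless groups: 6 − 4 = 2.

2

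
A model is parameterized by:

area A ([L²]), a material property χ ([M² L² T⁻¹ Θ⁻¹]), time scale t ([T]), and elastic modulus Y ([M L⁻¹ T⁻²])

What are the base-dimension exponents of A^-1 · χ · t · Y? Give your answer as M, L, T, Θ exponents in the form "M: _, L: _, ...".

Collect each base-dimension exponent across the product:
  M: −(0) + (2) + (0) + (1) = 3
  L: −(2) + (2) + (0) + (-1) = -1
  T: −(0) + (-1) + (1) + (-2) = -2
  Θ: −(0) + (-1) + (0) + (0) = -1
So the dimensions are [M³ L⁻¹ T⁻² Θ⁻¹].

M: 3, L: -1, T: -2, Θ: -1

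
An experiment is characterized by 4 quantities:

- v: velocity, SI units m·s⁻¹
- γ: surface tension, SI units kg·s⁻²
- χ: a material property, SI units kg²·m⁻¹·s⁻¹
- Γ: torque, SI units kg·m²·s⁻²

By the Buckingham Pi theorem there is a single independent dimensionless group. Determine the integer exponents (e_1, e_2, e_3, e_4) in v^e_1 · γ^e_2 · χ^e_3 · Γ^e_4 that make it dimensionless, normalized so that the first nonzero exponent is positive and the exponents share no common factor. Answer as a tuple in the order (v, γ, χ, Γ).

M: e_1·(0) + e_2·(1) + e_3·(2) + e_4·(1) = 0
L: e_1·(1) + e_2·(0) + e_3·(-1) + e_4·(2) = 0
T: e_1·(-1) + e_2·(-2) + e_3·(-1) + e_4·(-2) = 0
Solving this homogeneous linear system for the smallest-integer solution (first nonzero entry positive) gives (3, -1, 1, -1).

(3, -1, 1, -1)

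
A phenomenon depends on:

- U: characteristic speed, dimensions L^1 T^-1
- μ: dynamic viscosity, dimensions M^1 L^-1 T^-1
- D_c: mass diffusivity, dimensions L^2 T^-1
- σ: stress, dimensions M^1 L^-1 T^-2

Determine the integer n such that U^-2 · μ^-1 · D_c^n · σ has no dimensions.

Balance the L exponent: (2)·n from D_c, plus −2·(1) − (-1) + (-1) = -2 from the rest, must sum to zero.
2n − 2 = 0, so n = 1.

1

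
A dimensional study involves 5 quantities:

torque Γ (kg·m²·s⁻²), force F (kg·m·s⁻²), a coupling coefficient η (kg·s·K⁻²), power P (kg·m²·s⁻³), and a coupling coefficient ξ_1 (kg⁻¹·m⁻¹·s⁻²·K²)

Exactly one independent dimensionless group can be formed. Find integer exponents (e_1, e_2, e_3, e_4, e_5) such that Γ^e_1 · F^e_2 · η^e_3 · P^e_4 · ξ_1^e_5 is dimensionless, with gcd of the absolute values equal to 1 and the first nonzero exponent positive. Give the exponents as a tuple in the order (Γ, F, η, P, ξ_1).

M: e_1·(1) + e_2·(1) + e_3·(1) + e_4·(1) + e_5·(-1) = 0
L: e_1·(2) + e_2·(1) + e_3·(0) + e_4·(2) + e_5·(-1) = 0
T: e_1·(-2) + e_2·(-2) + e_3·(1) + e_4·(-3) + e_5·(-2) = 0
Θ: e_1·(0) + e_2·(0) + e_3·(-2) + e_4·(0) + e_5·(2) = 0
Solving this homogeneous linear system for the smallest-integer solution (first nonzero entry positive) gives (2, -1, 1, -1, 1).

(2, -1, 1, -1, 1)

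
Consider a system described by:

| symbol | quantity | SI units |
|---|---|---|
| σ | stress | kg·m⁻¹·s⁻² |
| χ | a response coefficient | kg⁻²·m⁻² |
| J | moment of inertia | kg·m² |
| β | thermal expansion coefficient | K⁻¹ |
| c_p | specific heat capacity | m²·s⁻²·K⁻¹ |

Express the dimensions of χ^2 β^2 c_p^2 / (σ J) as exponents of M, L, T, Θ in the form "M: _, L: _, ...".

Collect each base-dimension exponent across the product:
  M: −(1) + 2·(-2) − (1) + 2·(0) + 2·(0) = -6
  L: −(-1) + 2·(-2) − (2) + 2·(0) + 2·(2) = -1
  T: −(-2) + 2·(0) − (0) + 2·(0) + 2·(-2) = -2
  Θ: −(0) + 2·(0) − (0) + 2·(-1) + 2·(-1) = -4
So the dimensions are [M⁻⁶ L⁻¹ T⁻² Θ⁻⁴].

M: -6, L: -1, T: -2, Θ: -4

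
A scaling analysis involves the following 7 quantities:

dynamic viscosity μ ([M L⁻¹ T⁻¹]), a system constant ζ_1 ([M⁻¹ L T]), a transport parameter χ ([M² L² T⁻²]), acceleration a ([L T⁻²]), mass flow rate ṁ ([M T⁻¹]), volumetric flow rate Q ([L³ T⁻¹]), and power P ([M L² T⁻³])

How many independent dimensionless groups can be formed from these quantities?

4

There are 7 variables and 3 base dimensions (M, L, T).
The dimension matrix has rank 3.
Independent dimensionless groups: 7 − 3 = 4.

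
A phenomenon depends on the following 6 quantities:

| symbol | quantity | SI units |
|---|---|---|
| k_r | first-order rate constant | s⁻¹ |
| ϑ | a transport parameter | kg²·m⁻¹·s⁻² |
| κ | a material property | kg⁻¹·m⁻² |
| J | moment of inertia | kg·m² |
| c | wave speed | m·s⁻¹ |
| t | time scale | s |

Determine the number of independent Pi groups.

There are 6 variables and 3 base dimensions (M, L, T).
The dimension matrix has rank 3.
Independent dimensionless groups: 6 − 3 = 3.

3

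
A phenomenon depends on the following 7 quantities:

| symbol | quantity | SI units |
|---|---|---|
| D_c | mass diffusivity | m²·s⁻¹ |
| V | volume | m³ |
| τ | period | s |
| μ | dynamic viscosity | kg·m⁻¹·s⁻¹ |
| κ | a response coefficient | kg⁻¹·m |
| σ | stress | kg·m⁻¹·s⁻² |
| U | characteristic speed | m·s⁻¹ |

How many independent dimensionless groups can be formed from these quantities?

4

There are 7 variables and 3 base dimensions (M, L, T).
The dimension matrix has rank 3.
Independent dimensionless groups: 7 − 3 = 4.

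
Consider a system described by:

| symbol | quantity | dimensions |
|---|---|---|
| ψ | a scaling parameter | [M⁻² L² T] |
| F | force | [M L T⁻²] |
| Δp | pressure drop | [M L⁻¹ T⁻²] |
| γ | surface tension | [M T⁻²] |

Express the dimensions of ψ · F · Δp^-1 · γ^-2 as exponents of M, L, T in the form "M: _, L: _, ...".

Collect each base-dimension exponent across the product:
  M: (-2) + (1) − (1) − 2·(1) = -4
  L: (2) + (1) − (-1) − 2·(0) = 4
  T: (1) + (-2) − (-2) − 2·(-2) = 5
So the dimensions are [M⁻⁴ L⁴ T⁵].

M: -4, L: 4, T: 5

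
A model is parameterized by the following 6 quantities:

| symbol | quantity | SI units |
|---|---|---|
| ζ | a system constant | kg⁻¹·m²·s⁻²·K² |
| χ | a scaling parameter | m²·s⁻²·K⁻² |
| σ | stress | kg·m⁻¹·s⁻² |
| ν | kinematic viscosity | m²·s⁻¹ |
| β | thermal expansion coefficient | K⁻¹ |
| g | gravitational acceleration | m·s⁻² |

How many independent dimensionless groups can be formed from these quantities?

2

There are 6 variables and 4 base dimensions (M, L, T, Θ).
The dimension matrix has rank 4.
Independent dimensionless groups: 6 − 4 = 2.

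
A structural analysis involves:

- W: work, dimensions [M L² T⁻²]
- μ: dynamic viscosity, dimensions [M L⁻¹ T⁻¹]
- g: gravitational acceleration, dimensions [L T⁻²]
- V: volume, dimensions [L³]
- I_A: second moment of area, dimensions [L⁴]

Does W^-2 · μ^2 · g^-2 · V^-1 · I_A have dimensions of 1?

no

Sum the exponent of each base dimension across the product:
  M: −2·[W]_M + 2·[μ]_M − 2·[g]_M − [V]_M + [I_A]_M = −2·(1) + 2·(1) − 2·(0) − (0) + (0) = 0
  L: −2·[W]_L + 2·[μ]_L − 2·[g]_L − [V]_L + [I_A]_L = −2·(2) + 2·(-1) − 2·(1) − (3) + (4) = -7
  T: −2·[W]_T + 2·[μ]_T − 2·[g]_T − [V]_T + [I_A]_T = −2·(-2) + 2·(-1) − 2·(-2) − (0) + (0) = 6
Net dimensions [L⁻⁷ T⁶] ≠ [1] — not dimensionless.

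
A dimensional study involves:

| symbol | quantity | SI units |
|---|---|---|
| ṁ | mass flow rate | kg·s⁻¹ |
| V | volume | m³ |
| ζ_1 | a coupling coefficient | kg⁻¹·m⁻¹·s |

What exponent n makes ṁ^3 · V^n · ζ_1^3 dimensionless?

1

Balance the L exponent: (3)·n from V, plus 3·(0) + 3·(-1) = -3 from the rest, must sum to zero.
3n − 3 = 0, so n = 1.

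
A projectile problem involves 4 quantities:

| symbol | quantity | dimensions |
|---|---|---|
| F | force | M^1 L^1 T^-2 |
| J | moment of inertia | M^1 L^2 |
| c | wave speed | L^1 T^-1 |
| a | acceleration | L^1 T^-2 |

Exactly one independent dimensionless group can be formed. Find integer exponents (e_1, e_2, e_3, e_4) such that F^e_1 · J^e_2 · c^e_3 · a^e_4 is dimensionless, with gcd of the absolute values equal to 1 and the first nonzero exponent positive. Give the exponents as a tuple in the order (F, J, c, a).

(1, -1, 4, -3)

M: e_1·(1) + e_2·(1) + e_3·(0) + e_4·(0) = 0
L: e_1·(1) + e_2·(2) + e_3·(1) + e_4·(1) = 0
T: e_1·(-2) + e_2·(0) + e_3·(-1) + e_4·(-2) = 0
Solving this homogeneous linear system for the smallest-integer solution (first nonzero entry positive) gives (1, -1, 4, -3).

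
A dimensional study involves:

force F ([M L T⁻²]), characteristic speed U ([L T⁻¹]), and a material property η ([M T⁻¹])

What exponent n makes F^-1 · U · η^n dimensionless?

Balance the M exponent: (1)·n from η, plus −(1) + (0) = -1 from the rest, must sum to zero.
n − 1 = 0, so n = 1.

1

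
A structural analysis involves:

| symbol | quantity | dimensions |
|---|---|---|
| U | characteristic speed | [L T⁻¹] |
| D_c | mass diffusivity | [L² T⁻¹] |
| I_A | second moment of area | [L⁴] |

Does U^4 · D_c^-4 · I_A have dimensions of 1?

yes

Sum the exponent of each base dimension across the product:
  L: 4·[U]_L − 4·[D_c]_L + [I_A]_L = 4·(1) − 4·(2) + (4) = 0
  T: 4·[U]_T − 4·[D_c]_T + [I_A]_T = 4·(-1) − 4·(-1) + (0) = 0
All base exponents vanish — dimensionless.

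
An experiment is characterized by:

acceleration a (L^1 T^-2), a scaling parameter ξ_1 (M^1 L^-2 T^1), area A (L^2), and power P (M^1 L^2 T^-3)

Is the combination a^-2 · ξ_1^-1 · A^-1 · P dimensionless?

Sum the exponent of each base dimension across the product:
  M: −2·[a]_M − [ξ_1]_M − [A]_M + [P]_M = −2·(0) − (1) − (0) + (1) = 0
  L: −2·[a]_L − [ξ_1]_L − [A]_L + [P]_L = −2·(1) − (-2) − (2) + (2) = 0
  T: −2·[a]_T − [ξ_1]_T − [A]_T + [P]_T = −2·(-2) − (1) − (0) + (-3) = 0
All base exponents vanish — dimensionless.

yes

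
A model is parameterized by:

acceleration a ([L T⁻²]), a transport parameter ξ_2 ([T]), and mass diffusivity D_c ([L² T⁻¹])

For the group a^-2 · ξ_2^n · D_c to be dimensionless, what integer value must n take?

Balance the T exponent: (1)·n from ξ_2, plus −2·(-2) + (-1) = 3 from the rest, must sum to zero.
n + 3 = 0, so n = -3.

-3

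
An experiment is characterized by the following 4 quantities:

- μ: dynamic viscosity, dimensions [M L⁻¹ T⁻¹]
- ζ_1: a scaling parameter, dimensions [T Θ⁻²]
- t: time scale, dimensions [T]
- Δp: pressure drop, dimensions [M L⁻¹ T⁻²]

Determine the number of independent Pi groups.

1

There are 4 variables and 4 base dimensions (M, L, T, Θ).
The dimension matrix has rank 3 (less than 4: the dimension vectors are linearly dependent).
Independent dimensionless groups: 4 − 3 = 1.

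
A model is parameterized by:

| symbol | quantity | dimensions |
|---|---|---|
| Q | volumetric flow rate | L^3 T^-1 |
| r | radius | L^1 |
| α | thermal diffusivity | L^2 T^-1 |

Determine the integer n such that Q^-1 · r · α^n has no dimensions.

Balance the L exponent: (2)·n from α, plus −(3) + (1) = -2 from the rest, must sum to zero.
2n − 2 = 0, so n = 1.

1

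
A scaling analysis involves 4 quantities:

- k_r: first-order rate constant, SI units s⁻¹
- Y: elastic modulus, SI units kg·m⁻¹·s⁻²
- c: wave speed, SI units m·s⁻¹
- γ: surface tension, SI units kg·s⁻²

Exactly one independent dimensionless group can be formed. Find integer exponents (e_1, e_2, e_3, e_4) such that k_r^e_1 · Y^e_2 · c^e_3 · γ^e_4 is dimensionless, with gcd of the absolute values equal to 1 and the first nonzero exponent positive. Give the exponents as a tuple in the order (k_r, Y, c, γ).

M: e_1·(0) + e_2·(1) + e_3·(0) + e_4·(1) = 0
L: e_1·(0) + e_2·(-1) + e_3·(1) + e_4·(0) = 0
T: e_1·(-1) + e_2·(-2) + e_3·(-1) + e_4·(-2) = 0
Solving this homogeneous linear system for the smallest-integer solution (first nonzero entry positive) gives (1, -1, -1, 1).

(1, -1, -1, 1)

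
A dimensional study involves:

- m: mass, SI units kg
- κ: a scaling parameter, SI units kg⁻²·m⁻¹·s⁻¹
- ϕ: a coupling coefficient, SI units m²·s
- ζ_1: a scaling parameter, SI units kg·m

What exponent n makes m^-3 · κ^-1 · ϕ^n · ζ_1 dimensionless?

Balance the L exponent: (2)·n from ϕ, plus −3·(0) − (-1) + (1) = 2 from the rest, must sum to zero.
2n + 2 = 0, so n = -1.

-1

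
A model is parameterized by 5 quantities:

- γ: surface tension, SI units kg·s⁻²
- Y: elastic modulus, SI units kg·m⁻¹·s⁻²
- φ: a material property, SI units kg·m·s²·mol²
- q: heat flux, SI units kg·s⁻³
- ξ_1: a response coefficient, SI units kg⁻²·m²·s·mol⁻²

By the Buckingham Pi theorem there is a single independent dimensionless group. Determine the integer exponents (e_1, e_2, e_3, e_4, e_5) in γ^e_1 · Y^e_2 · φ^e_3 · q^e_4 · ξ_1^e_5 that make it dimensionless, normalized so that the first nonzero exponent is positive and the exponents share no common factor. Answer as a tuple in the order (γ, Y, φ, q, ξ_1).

M: e_1·(1) + e_2·(1) + e_3·(1) + e_4·(1) + e_5·(-2) = 0
L: e_1·(0) + e_2·(-1) + e_3·(1) + e_4·(0) + e_5·(2) = 0
T: e_1·(-2) + e_2·(-2) + e_3·(2) + e_4·(-3) + e_5·(1) = 0
N: e_1·(0) + e_2·(0) + e_3·(2) + e_4·(0) + e_5·(-2) = 0
Solving this homogeneous linear system for the smallest-integer solution (first nonzero entry positive) gives (3, -3, -1, -1, -1).

(3, -3, -1, -1, -1)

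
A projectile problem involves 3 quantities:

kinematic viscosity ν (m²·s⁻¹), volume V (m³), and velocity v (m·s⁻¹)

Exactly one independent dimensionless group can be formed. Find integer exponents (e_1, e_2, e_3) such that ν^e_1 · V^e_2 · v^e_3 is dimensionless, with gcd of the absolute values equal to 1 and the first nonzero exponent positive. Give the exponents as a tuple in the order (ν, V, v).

L: e_1·(2) + e_2·(3) + e_3·(1) = 0
T: e_1·(-1) + e_2·(0) + e_3·(-1) = 0
Solving this homogeneous linear system for the smallest-integer solution (first nonzero entry positive) gives (3, -1, -3).

(3, -1, -3)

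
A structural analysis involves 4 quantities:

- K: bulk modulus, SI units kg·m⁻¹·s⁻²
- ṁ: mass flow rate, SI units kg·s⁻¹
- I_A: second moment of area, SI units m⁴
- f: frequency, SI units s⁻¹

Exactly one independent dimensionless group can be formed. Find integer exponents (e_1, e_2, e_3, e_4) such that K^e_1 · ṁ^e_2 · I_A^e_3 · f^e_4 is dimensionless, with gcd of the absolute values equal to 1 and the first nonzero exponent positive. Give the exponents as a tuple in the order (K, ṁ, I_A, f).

M: e_1·(1) + e_2·(1) + e_3·(0) + e_4·(0) = 0
L: e_1·(-1) + e_2·(0) + e_3·(4) + e_4·(0) = 0
T: e_1·(-2) + e_2·(-1) + e_3·(0) + e_4·(-1) = 0
Solving this homogeneous linear system for the smallest-integer solution (first nonzero entry positive) gives (4, -4, 1, -4).

(4, -4, 1, -4)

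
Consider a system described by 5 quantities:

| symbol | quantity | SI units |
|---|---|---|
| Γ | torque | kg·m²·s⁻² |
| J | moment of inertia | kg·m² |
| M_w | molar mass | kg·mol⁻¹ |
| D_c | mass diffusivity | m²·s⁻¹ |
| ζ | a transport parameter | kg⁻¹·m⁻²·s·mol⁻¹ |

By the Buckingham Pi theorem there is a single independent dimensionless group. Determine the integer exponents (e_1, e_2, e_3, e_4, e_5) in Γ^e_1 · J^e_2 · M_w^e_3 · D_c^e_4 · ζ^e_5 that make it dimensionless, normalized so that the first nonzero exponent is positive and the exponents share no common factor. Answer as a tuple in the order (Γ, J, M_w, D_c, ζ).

(1, 1, -1, -1, 1)

M: e_1·(1) + e_2·(1) + e_3·(1) + e_4·(0) + e_5·(-1) = 0
L: e_1·(2) + e_2·(2) + e_3·(0) + e_4·(2) + e_5·(-2) = 0
T: e_1·(-2) + e_2·(0) + e_3·(0) + e_4·(-1) + e_5·(1) = 0
N: e_1·(0) + e_2·(0) + e_3·(-1) + e_4·(0) + e_5·(-1) = 0
Solving this homogeneous linear system for the smallest-integer solution (first nonzero entry positive) gives (1, 1, -1, -1, 1).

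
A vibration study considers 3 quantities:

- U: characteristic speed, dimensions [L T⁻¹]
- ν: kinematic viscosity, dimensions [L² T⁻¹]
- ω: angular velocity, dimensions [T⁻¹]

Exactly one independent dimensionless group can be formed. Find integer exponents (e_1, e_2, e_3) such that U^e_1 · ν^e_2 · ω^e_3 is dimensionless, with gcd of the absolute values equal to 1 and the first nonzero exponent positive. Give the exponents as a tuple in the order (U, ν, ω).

L: e_1·(1) + e_2·(2) + e_3·(0) = 0
T: e_1·(-1) + e_2·(-1) + e_3·(-1) = 0
Solving this homogeneous linear system for the smallest-integer solution (first nonzero entry positive) gives (2, -1, -1).

(2, -1, -1)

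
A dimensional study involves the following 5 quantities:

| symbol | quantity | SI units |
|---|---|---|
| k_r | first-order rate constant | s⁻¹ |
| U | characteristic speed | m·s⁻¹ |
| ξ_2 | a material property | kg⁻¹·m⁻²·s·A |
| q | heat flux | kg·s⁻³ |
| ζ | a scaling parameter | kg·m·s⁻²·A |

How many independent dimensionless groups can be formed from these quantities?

1

There are 5 variables and 4 base dimensions (M, L, T, I).
The dimension matrix has rank 4.
Independent dimensionless groups: 5 − 4 = 1.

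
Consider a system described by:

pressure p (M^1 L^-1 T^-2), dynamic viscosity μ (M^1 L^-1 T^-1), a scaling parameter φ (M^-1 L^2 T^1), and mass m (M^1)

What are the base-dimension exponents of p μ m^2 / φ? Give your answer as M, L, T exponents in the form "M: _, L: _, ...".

M: 5, L: -4, T: -4

Collect each base-dimension exponent across the product:
  M: (1) + (1) − (-1) + 2·(1) = 5
  L: (-1) + (-1) − (2) + 2·(0) = -4
  T: (-2) + (-1) − (1) + 2·(0) = -4
So the dimensions are [M⁵ L⁻⁴ T⁻⁴].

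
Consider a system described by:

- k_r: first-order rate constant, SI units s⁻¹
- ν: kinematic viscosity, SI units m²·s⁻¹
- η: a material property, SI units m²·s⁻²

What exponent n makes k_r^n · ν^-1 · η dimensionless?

-1

Balance the T exponent: (-1)·n from k_r, plus −(-1) + (-2) = -1 from the rest, must sum to zero.
−n − 1 = 0, so n = -1.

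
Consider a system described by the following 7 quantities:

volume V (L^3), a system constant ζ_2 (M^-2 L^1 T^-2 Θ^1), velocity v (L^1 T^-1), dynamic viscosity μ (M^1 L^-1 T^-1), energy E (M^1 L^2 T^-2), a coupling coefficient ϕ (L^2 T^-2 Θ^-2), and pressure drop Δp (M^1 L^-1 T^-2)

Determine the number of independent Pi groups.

3

There are 7 variables and 4 base dimensions (M, L, T, Θ).
The dimension matrix has rank 4.
Independent dimensionless groups: 7 − 4 = 3.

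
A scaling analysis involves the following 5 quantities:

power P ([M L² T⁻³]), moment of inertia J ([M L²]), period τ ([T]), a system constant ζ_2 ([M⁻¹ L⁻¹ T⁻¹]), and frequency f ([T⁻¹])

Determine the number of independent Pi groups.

There are 5 variables and 3 base dimensions (M, L, T).
The dimension matrix has rank 3.
Independent dimensionless groups: 5 − 3 = 2.

2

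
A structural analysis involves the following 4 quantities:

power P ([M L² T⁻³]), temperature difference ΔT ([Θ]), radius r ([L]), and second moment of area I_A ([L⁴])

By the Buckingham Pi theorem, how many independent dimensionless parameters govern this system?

There are 4 variables and 4 base dimensions (M, L, T, Θ).
The dimension matrix has rank 3 (less than 4: the dimension vectors are linearly dependent).
Independent dimensionless groups: 4 − 3 = 1.

1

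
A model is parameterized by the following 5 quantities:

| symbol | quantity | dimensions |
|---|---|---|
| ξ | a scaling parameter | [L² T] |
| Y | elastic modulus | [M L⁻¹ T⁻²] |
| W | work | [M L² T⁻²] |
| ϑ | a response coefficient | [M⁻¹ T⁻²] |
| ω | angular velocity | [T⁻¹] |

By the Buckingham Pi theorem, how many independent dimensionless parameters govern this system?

There are 5 variables and 3 base dimensions (M, L, T).
The dimension matrix has rank 3.
Independent dimensionless groups: 5 − 3 = 2.

2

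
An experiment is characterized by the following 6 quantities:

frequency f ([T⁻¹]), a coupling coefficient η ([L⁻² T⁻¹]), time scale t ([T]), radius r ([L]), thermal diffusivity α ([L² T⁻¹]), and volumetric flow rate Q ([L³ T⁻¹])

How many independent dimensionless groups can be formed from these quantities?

4

There are 6 variables and 2 base dimensions (L, T).
The dimension matrix has rank 2.
Independent dimensionless groups: 6 − 2 = 4.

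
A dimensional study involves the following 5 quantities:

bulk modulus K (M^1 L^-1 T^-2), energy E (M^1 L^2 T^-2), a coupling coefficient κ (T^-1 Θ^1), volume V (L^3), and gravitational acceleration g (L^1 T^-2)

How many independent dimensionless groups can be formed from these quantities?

1

There are 5 variables and 4 base dimensions (M, L, T, Θ).
The dimension matrix has rank 4.
Independent dimensionless groups: 5 − 4 = 1.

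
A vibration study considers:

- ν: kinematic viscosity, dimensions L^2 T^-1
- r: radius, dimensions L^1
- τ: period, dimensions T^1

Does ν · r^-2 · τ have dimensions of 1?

yes

Sum the exponent of each base dimension across the product:
  L: [ν]_L − 2·[r]_L + [τ]_L = (2) − 2·(1) + (0) = 0
  T: [ν]_T − 2·[r]_T + [τ]_T = (-1) − 2·(0) + (1) = 0
All base exponents vanish — dimensionless.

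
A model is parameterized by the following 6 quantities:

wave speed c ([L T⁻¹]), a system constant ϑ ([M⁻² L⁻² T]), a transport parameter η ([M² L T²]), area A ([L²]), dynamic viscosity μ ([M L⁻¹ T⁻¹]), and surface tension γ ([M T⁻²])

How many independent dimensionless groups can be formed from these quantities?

There are 6 variables and 3 base dimensions (M, L, T).
The dimension matrix has rank 3.
Independent dimensionless groups: 6 − 3 = 3.

3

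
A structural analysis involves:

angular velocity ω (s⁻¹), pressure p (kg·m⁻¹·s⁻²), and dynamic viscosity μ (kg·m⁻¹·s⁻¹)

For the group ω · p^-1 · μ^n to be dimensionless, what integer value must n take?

Balance the M exponent: (1)·n from μ, plus (0) − (1) = -1 from the rest, must sum to zero.
n − 1 = 0, so n = 1.

1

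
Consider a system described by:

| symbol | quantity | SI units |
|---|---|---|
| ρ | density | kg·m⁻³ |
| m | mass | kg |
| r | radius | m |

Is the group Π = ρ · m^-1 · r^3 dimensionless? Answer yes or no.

yes

Sum the exponent of each base dimension across the product:
  M: [ρ]_M − [m]_M + 3·[r]_M = (1) − (1) + 3·(0) = 0
  L: [ρ]_L − [m]_L + 3·[r]_L = (-3) − (0) + 3·(1) = 0
  T: [ρ]_T − [m]_T + 3·[r]_T = (0) − (0) + 3·(0) = 0
  Θ: [ρ]_Θ − [m]_Θ + 3·[r]_Θ = (0) − (0) + 3·(0) = 0
All base exponents vanish — dimensionless.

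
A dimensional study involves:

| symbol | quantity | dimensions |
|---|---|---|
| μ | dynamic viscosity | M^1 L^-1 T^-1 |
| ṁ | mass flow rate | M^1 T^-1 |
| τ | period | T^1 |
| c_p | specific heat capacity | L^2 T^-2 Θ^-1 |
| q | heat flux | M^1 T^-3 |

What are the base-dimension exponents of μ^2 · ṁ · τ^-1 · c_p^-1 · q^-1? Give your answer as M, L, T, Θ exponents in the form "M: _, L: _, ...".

Collect each base-dimension exponent across the product:
  M: 2·(1) + (1) − (0) − (0) − (1) = 2
  L: 2·(-1) + (0) − (0) − (2) − (0) = -4
  T: 2·(-1) + (-1) − (1) − (-2) − (-3) = 1
  Θ: 2·(0) + (0) − (0) − (-1) − (0) = 1
So the dimensions are [M² L⁻⁴ T Θ].

M: 2, L: -4, T: 1, Θ: 1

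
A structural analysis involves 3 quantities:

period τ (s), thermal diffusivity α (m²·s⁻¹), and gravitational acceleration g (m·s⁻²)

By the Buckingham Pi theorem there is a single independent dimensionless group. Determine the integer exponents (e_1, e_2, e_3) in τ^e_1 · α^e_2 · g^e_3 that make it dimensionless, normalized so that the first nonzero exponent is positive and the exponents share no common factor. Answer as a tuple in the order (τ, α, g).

L: e_1·(0) + e_2·(2) + e_3·(1) = 0
T: e_1·(1) + e_2·(-1) + e_3·(-2) = 0
Solving this homogeneous linear system for the smallest-integer solution (first nonzero entry positive) gives (3, -1, 2).

(3, -1, 2)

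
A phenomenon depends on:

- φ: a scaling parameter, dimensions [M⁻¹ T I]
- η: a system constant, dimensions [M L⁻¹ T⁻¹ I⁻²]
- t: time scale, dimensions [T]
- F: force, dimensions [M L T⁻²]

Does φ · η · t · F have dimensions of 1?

no

Sum the exponent of each base dimension across the product:
  M: [φ]_M + [η]_M + [t]_M + [F]_M = (-1) + (1) + (0) + (1) = 1
  L: [φ]_L + [η]_L + [t]_L + [F]_L = (0) + (-1) + (0) + (1) = 0
  T: [φ]_T + [η]_T + [t]_T + [F]_T = (1) + (-1) + (1) + (-2) = -1
  I: [φ]_I + [η]_I + [t]_I + [F]_I = (1) + (-2) + (0) + (0) = -1
Net dimensions [M T⁻¹ I⁻¹] ≠ [1] — not dimensionless.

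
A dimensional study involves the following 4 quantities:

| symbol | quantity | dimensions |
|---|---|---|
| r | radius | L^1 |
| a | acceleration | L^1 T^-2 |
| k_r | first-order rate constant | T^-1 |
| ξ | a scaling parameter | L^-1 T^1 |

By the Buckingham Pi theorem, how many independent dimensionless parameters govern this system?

2

There are 4 variables and 2 base dimensions (L, T).
The dimension matrix has rank 2.
Independent dimensionless groups: 4 − 2 = 2.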